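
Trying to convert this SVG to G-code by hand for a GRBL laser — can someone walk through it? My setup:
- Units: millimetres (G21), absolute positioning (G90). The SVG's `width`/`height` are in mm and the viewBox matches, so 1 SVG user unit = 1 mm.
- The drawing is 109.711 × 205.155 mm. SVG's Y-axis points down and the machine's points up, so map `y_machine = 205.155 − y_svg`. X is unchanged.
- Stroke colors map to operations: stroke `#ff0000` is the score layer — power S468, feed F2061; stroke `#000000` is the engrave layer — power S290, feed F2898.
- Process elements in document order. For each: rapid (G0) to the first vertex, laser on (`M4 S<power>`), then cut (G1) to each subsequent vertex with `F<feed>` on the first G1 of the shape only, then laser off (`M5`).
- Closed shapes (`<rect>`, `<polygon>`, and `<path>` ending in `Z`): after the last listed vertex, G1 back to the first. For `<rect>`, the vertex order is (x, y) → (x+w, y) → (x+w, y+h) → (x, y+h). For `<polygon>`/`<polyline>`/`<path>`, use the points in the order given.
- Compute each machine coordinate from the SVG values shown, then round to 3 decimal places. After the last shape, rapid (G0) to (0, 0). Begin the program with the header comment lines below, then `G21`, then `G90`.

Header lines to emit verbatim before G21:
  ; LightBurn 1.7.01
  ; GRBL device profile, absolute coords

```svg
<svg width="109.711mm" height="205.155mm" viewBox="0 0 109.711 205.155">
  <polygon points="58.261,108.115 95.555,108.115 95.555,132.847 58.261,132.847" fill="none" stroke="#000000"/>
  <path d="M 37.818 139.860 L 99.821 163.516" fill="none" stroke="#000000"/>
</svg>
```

viewBox `0 0 109.711 205.155` with mm width/height → 1 unit = 1 mm. Flip: y_m = 205.155 − y_svg.

**Shape 1** — `<polygon>` rectangle, stroke `#000000` → engrave (S290, F2898). Machine vertices: (58.261,97.040) → (95.555,97.040) → (95.555,72.308) → (58.261,72.308) → (58.261,97.040). Closed: final G1 returns to the first vertex.

**Shape 2** — `<path>` line segment, stroke `#000000` → engrave (S290, F2898). Machine vertices: (37.818,65.295) → (99.821,41.639). Open path.

; LightBurn 1.7.01
; GRBL device profile, absolute coords
G21
G90
G0 X58.261 Y97.040
M4 S290
G1 X95.555 Y97.040 F2898
G1 X95.555 Y72.308
G1 X58.261 Y72.308
G1 X58.261 Y97.040
M5
G0 X37.818 Y65.295
M4 S290
G1 X99.821 Y41.639 F2898
M5
G0 X0.000 Y0.000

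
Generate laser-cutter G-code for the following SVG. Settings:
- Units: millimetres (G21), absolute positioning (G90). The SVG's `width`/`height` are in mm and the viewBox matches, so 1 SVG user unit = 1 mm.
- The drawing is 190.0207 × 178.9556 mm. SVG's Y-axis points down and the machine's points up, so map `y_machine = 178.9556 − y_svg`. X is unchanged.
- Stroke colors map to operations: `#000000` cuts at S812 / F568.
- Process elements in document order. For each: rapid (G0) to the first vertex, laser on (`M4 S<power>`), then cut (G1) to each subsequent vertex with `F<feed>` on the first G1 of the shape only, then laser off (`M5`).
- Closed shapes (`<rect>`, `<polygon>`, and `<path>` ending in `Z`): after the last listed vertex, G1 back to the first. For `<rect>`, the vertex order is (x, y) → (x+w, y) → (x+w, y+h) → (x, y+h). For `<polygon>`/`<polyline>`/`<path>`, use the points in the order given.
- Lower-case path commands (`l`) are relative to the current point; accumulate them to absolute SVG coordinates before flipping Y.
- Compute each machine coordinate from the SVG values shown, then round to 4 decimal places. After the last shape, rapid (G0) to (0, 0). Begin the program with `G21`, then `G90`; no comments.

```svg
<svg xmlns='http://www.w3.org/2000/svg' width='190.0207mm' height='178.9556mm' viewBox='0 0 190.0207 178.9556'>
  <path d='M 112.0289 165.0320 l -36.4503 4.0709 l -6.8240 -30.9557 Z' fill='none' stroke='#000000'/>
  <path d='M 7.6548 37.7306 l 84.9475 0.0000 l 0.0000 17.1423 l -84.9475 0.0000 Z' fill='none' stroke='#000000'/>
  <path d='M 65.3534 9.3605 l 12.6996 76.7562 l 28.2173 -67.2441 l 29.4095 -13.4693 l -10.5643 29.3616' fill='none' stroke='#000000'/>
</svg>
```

G21
G90
G0 X112.0289 Y13.9236
M4 S812
G1 X75.5786 Y9.8527 F568
G1 X68.7546 Y40.8084
G1 X112.0289 Y13.9236
M5
G0 X7.6548 Y141.2250
M4 S812
G1 X92.6023 Y141.2250 F568
G1 X92.6023 Y124.0827
G1 X7.6548 Y124.0827
G1 X7.6548 Y141.2250
M5
G0 X65.3534 Y169.5951
M4 S812
G1 X78.0530 Y92.8389 F568
G1 X106.2703 Y160.0830
G1 X135.6798 Y173.5523
G1 X125.1155 Y144.1907
M5
G0 X0.0000 Y0.0000

Since the viewBox matches the mm dimensions, user units are millimetres directly. The only transform is the Y-flip y_m = 178.9556 − y_svg.

Shape 1 is a closed polygon drawn with `<path>`. Its stroke #000000 means cut at S812, F568. After flipping Y the toolpath is (112.0289,13.9236) → (75.5786,9.8527) → (68.7546,40.8084) → (112.0289,13.9236), returning to the start.

Shape 2 is a rectangle drawn with `<path>`. Its stroke #000000 means cut at S812, F568. After flipping Y the toolpath is (7.6548,141.2250) → (92.6023,141.2250) → (92.6023,124.0827) → (7.6548,124.0827) → (7.6548,141.2250), returning to the start.

Shape 3 is a open polyline drawn with `<path>`. Its stroke #000000 means cut at S812, F568. After flipping Y the toolpath is (65.3534,169.5951) → (78.0530,92.8389) → (106.2703,160.0830) → (135.6798,173.5523) → (125.1155,144.1907).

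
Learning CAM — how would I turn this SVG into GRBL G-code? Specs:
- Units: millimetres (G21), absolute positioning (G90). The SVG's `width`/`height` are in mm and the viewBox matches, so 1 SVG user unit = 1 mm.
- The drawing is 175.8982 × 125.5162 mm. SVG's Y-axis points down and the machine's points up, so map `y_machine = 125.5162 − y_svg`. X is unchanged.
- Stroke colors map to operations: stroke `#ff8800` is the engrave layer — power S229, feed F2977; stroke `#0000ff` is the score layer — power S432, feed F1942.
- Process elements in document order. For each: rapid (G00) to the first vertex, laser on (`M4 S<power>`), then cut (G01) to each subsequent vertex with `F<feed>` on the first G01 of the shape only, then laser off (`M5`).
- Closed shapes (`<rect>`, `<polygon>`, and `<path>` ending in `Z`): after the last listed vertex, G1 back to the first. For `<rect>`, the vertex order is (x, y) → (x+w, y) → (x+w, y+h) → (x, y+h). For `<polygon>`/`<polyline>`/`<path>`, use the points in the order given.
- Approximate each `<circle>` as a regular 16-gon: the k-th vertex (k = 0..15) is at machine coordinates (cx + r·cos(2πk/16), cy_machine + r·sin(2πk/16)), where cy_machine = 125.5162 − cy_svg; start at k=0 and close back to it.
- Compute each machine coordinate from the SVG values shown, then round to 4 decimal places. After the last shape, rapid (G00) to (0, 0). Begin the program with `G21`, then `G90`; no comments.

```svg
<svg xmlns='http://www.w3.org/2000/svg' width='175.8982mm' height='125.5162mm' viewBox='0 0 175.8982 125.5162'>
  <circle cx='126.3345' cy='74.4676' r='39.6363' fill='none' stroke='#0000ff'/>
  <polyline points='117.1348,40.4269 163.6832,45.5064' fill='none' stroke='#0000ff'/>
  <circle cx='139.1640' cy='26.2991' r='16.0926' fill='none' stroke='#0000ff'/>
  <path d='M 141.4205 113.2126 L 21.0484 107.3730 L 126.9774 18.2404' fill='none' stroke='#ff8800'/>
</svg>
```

viewBox `0 0 175.8982 125.5162` with mm width/height → 1 unit = 1 mm. Flip: y_m = 125.5162 − y_svg.

**Shape 1** — `<circle>` circle, stroke `#0000ff` → score (S432, F1942). Machine vertices: (165.9708,51.0486) → (162.9537,66.2168) → (154.3616,79.0757) → (141.5027,87.6678) → (126.3345,90.6849) → (111.1663,87.6678) → (98.3074,79.0757) → (89.7153,66.2168) → (86.6982,51.0486) → (89.7153,35.8804) → (98.3074,23.0215) → (111.1663,14.4294) → (126.3345,11.4123) → (141.5027,14.4294) → (154.3616,23.0215) → (162.9537,35.8804) → (165.9708,51.0486). Closed: final G1 returns to the first vertex.

**Shape 2** — `<polyline>` line segment, stroke `#0000ff` → score (S432, F1942). Machine vertices: (117.1348,85.0893) → (163.6832,80.0098). Open path.

**Shape 3** — `<circle>` circle, stroke `#0000ff` → score (S432, F1942). Machine vertices: (155.2566,99.2171) → (154.0316,105.3755) → (150.5432,110.5963) → (145.3224,114.0847) → (139.1640,115.3097) → (133.0056,114.0847) → (127.7848,110.5963) → (124.2964,105.3755) → (123.0714,99.2171) → (124.2964,93.0587) → (127.7848,87.8379) → (133.0056,84.3495) → (139.1640,83.1245) → (145.3224,84.3495) → (150.5432,87.8379) → (154.0316,93.0587) → (155.2566,99.2171). Closed: final G1 returns to the first vertex.

**Shape 4** — `<path>` open polyline, stroke `#ff8800` → engrave (S229, F2977). Machine vertices: (141.4205,12.3036) → (21.0484,18.1432) → (126.9774,107.2758). Open path.

G21
G90
G00 X165.9708 Y51.0486
M4 S432
G01 X162.9537 Y66.2168 F1942
G01 X154.3616 Y79.0757
G01 X141.5027 Y87.6678
G01 X126.3345 Y90.6849
G01 X111.1663 Y87.6678
G01 X98.3074 Y79.0757
G01 X89.7153 Y66.2168
G01 X86.6982 Y51.0486
G01 X89.7153 Y35.8804
G01 X98.3074 Y23.0215
G01 X111.1663 Y14.4294
G01 X126.3345 Y11.4123
G01 X141.5027 Y14.4294
G01 X154.3616 Y23.0215
G01 X162.9537 Y35.8804
G01 X165.9708 Y51.0486
M5
G00 X117.1348 Y85.0893
M4 S432
G01 X163.6832 Y80.0098 F1942
M5
G00 X155.2566 Y99.2171
M4 S432
G01 X154.0316 Y105.3755 F1942
G01 X150.5432 Y110.5963
G01 X145.3224 Y114.0847
G01 X139.1640 Y115.3097
G01 X133.0056 Y114.0847
G01 X127.7848 Y110.5963
G01 X124.2964 Y105.3755
G01 X123.0714 Y99.2171
G01 X124.2964 Y93.0587
G01 X127.7848 Y87.8379
G01 X133.0056 Y84.3495
G01 X139.1640 Y83.1245
G01 X145.3224 Y84.3495
G01 X150.5432 Y87.8379
G01 X154.0316 Y93.0587
G01 X155.2566 Y99.2171
M5
G00 X141.4205 Y12.3036
M4 S229
G01 X21.0484 Y18.1432 F2977
G01 X126.9774 Y107.2758
M5
G00 X0.0000 Y0.0000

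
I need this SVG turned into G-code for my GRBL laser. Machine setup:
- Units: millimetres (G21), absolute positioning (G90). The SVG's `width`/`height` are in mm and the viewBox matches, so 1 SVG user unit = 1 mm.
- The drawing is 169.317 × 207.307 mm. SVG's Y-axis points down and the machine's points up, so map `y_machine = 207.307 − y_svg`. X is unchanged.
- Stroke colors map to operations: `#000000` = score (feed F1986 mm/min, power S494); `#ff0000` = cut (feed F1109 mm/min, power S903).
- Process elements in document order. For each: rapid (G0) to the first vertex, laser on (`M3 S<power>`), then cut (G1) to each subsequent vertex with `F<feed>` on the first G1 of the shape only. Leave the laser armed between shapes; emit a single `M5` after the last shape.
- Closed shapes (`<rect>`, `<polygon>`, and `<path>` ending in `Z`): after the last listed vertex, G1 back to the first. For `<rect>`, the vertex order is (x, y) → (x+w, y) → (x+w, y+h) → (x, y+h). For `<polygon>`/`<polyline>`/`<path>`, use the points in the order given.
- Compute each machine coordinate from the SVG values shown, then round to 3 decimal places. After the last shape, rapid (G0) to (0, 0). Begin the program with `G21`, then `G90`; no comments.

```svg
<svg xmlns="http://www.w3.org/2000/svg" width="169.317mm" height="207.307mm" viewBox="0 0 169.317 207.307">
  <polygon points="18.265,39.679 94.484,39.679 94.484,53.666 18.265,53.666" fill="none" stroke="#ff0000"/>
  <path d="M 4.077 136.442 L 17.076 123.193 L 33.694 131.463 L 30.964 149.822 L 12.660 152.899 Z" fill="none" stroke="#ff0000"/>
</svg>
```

viewBox `0 0 169.317 207.307` with mm width/height → 1 unit = 1 mm. Flip: y_m = 207.307 − y_svg.

**Shape 1** — `<polygon>` rectangle, stroke `#ff0000` → cut (S903, F1109). Machine vertices: (18.265,167.628) → (94.484,167.628) → (94.484,153.641) → (18.265,153.641) → (18.265,167.628). Closed: final G1 returns to the first vertex.

**Shape 2** — `<path>` regular polygon, stroke `#ff0000` → cut (S903, F1109). Machine vertices: (4.077,70.865) → (17.076,84.114) → (33.694,75.844) → (30.964,57.485) → (12.660,54.408) → (4.077,70.865). Closed: final G1 returns to the first vertex.

G21
G90
G0 X18.265 Y167.628
M3 S903
G1 X94.484 Y167.628 F1109
G1 X94.484 Y153.641
G1 X18.265 Y153.641
G1 X18.265 Y167.628
G0 X4.077 Y70.865
M3 S903
G1 X17.076 Y84.114 F1109
G1 X33.694 Y75.844
G1 X30.964 Y57.485
G1 X12.660 Y54.408
G1 X4.077 Y70.865
M5
G0 X0.000 Y0.000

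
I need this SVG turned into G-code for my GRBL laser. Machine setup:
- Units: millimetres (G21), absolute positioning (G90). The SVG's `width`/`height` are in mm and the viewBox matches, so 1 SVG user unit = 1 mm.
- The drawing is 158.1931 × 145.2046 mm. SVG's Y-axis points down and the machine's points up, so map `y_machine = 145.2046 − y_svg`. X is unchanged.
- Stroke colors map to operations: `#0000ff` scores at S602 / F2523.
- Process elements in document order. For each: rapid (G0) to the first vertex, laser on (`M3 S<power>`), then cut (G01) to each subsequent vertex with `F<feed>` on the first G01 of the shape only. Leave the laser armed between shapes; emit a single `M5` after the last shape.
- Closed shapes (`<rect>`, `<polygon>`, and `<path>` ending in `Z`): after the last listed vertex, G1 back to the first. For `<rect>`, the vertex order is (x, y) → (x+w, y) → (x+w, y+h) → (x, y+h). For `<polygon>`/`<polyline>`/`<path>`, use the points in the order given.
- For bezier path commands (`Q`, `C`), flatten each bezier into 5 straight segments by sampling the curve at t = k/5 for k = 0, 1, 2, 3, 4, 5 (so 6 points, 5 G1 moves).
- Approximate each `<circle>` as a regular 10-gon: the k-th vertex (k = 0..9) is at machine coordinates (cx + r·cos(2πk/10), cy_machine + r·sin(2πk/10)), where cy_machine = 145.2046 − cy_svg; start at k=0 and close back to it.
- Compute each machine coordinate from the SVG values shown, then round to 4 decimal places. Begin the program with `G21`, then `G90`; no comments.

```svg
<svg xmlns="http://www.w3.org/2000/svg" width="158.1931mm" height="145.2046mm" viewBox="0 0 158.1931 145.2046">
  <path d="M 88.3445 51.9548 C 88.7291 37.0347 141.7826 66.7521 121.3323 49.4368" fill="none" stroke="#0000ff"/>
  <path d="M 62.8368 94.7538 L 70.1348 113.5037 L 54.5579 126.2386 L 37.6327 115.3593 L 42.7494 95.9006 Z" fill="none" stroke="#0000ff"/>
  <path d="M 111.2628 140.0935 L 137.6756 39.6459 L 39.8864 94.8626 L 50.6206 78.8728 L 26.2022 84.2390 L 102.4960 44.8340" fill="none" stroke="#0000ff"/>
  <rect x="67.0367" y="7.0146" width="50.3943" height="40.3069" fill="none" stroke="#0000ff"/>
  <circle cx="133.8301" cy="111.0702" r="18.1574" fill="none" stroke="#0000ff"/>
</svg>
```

viewBox `0 0 158.1931 145.2046` with mm width/height → 1 unit = 1 mm. Flip: y_m = 145.2046 − y_svg.

**Shape 1** — `<path>` cubic bezier, stroke `#0000ff` → score (S602, F2523). Control points (SVG): P0=(88.3445,51.9548), P1=(88.7291,37.0347), P2=(141.7826,66.7521), P3=(121.3323,49.4368); sampled at t=k/5. Machine vertices: (88.3445,93.2498) → (93.8861,97.5787) → (106.0120,95.5948) → (118.6659,91.6982) → (125.7914,90.2892) → (121.3323,95.7678). Open path.

**Shape 2** — `<path>` regular polygon, stroke `#0000ff` → score (S602, F2523). Machine vertices: (62.8368,50.4508) → (70.1348,31.7009) → (54.5579,18.9660) → (37.6327,29.8453) → (42.7494,49.3040) → (62.8368,50.4508). Closed: final G1 returns to the first vertex.

**Shape 3** — `<path>` open polyline, stroke `#0000ff` → score (S602, F2523). Machine vertices: (111.2628,5.1111) → (137.6756,105.5587) → (39.8864,50.3420) → (50.6206,66.3318) → (26.2022,60.9656) → (102.4960,100.3706). Open path.

**Shape 4** — `<rect>` rectangle, stroke `#0000ff` → score (S602, F2523). Machine vertices: (67.0367,138.1900) → (117.4310,138.1900) → (117.4310,97.8831) → (67.0367,97.8831) → (67.0367,138.1900). Closed: final G1 returns to the first vertex.

**Shape 5** — `<circle>` circle, stroke `#0000ff` → score (S602, F2523). Machine vertices: (151.9875,34.1344) → (148.5197,44.8071) → (139.4410,51.4031) → (128.2192,51.4031) → (119.1405,44.8071) → (115.6727,34.1344) → (119.1405,23.4617) → (128.2192,16.8657) → (139.4410,16.8657) → (148.5197,23.4617) → (151.9875,34.1344). Closed: final G1 returns to the first vertex.

G21
G90
G0 X88.3445 Y93.2498
M3 S602
G01 X93.8861 Y97.5787 F2523
G01 X106.0120 Y95.5948
G01 X118.6659 Y91.6982
G01 X125.7914 Y90.2892
G01 X121.3323 Y95.7678
G0 X62.8368 Y50.4508
M3 S602
G01 X70.1348 Y31.7009 F2523
G01 X54.5579 Y18.9660
G01 X37.6327 Y29.8453
G01 X42.7494 Y49.3040
G01 X62.8368 Y50.4508
G0 X111.2628 Y5.1111
M3 S602
G01 X137.6756 Y105.5587 F2523
G01 X39.8864 Y50.3420
G01 X50.6206 Y66.3318
G01 X26.2022 Y60.9656
G01 X102.4960 Y100.3706
G0 X67.0367 Y138.1900
M3 S602
G01 X117.4310 Y138.1900 F2523
G01 X117.4310 Y97.8831
G01 X67.0367 Y97.8831
G01 X67.0367 Y138.1900
G0 X151.9875 Y34.1344
M3 S602
G01 X148.5197 Y44.8071 F2523
G01 X139.4410 Y51.4031
G01 X128.2192 Y51.4031
G01 X119.1405 Y44.8071
G01 X115.6727 Y34.1344
G01 X119.1405 Y23.4617
G01 X128.2192 Y16.8657
G01 X139.4410 Y16.8657
G01 X148.5197 Y23.4617
G01 X151.9875 Y34.1344
M5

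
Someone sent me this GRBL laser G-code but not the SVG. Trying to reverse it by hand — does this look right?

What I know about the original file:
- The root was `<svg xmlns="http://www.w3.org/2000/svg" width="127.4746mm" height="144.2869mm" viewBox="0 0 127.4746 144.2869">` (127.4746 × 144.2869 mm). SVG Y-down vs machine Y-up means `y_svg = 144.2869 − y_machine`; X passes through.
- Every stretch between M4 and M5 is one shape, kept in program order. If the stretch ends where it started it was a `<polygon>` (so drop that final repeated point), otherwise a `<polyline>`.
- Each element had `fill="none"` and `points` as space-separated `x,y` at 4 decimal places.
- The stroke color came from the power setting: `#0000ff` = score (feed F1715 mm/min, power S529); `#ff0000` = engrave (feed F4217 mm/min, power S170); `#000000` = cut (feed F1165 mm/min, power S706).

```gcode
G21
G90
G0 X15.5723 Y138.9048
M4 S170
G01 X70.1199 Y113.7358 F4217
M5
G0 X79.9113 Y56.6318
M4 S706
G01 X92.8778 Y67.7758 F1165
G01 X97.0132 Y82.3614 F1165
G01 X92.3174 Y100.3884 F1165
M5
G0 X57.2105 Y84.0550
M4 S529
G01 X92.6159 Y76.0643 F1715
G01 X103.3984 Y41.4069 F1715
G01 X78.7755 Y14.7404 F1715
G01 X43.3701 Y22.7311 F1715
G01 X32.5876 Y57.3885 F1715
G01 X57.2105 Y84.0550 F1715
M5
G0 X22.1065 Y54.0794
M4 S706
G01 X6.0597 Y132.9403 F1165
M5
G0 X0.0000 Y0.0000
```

Machine Y-up, SVG Y-down with viewBox height 144.2869, so y_svg = 144.2869 − y_machine; X carries over.

Run 1: the run's S170 means `#ff0000` (engrave). The run is open, so emit a `<polyline>` with points (Y-flipped): 15.5723,5.3821 70.1199,30.5511.

Run 2: the run's S706 means `#000000` (cut). The run is open, so emit a `<polyline>` with points (Y-flipped): 79.9113,87.6551 92.8778,76.5111 97.0132,61.9255 92.3174,43.8985.

Run 3: power S529 maps to stroke `#0000ff` (score). The run returns to its start, so emit a `<polygon>` with points (Y-flipped): 57.2105,60.2319 92.6159,68.2226 103.3984,102.8800 78.7755,129.5465 43.3701,121.5558 32.5876,86.8984.

Run 4: power S706 maps to stroke `#000000` (cut). The run is open, so emit a `<polyline>` with points (Y-flipped): 22.1065,90.2075 6.0597,11.3466.

<svg xmlns="http://www.w3.org/2000/svg" width="127.4746mm" height="144.2869mm" viewBox="0 0 127.4746 144.2869">
  <polyline points="15.5723,5.3821 70.1199,30.5511" fill="none" stroke="#ff0000"/>
  <polyline points="79.9113,87.6551 92.8778,76.5111 97.0132,61.9255 92.3174,43.8985" fill="none" stroke="#000000"/>
  <polygon points="57.2105,60.2319 92.6159,68.2226 103.3984,102.8800 78.7755,129.5465 43.3701,121.5558 32.5876,86.8984" fill="none" stroke="#0000ff"/>
  <polyline points="22.1065,90.2075 6.0597,11.3466" fill="none" stroke="#000000"/>
</svg>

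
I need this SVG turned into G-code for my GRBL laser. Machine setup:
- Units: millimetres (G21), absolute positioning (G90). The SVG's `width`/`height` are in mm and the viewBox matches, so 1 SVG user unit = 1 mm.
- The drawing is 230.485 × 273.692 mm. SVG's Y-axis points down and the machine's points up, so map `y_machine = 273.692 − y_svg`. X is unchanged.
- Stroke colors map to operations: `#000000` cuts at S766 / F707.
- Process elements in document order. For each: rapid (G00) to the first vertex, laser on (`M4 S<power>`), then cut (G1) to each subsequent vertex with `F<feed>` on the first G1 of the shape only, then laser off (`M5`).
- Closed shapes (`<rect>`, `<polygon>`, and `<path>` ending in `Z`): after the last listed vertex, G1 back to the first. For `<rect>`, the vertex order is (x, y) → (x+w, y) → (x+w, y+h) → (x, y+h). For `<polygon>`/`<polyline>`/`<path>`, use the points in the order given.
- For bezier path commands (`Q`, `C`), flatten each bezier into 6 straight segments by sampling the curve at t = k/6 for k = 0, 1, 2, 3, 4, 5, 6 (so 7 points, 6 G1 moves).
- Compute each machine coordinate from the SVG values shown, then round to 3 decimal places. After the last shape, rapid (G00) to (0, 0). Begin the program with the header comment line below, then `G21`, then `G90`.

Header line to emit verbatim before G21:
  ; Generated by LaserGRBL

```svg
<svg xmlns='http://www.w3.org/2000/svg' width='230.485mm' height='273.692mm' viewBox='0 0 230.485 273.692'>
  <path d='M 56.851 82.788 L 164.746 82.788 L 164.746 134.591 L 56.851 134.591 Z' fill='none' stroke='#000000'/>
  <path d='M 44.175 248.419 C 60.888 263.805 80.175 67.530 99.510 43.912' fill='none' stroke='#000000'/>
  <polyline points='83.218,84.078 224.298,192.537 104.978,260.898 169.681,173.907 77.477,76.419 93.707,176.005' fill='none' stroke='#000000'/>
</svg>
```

; Generated by LaserGRBL
G21
G90
G00 X56.851 Y190.904
M4 S766
G1 X164.746 Y190.904 F707
G1 X164.746 Y139.101
G1 X56.851 Y139.101
G1 X56.851 Y190.904
M5
G00 X44.175 Y25.273
M4 S766
G1 X52.734 Y33.439 F707
G1 X61.652 Y66.207
G1 X70.859 Y112.900
G1 X80.285 Y162.844
G1 X89.858 Y205.362
G1 X99.510 Y229.780
M5
G00 X83.218 Y189.614
M4 S766
G1 X224.298 Y81.155 F707
G1 X104.978 Y12.794
G1 X169.681 Y99.785
G1 X77.477 Y197.273
G1 X93.707 Y97.687
M5
G00 X0.000 Y0.000

viewBox `0 0 230.485 273.692` with mm width/height → 1 unit = 1 mm. Flip: y_m = 273.692 − y_svg.

**Shape 1** — `<path>` rectangle, stroke `#000000` → cut (S766, F707). Machine vertices: (56.851,190.904) → (164.746,190.904) → (164.746,139.101) → (56.851,139.101) → (56.851,190.904). Closed: final G1 returns to the first vertex.

**Shape 2** — `<path>` cubic bezier, stroke `#000000` → cut (S766, F707). Control points (SVG): P0=(44.175,248.419), P1=(60.888,263.805), P2=(80.175,67.530), P3=(99.510,43.912); sampled at t=k/6. Machine vertices: (44.175,25.273) → (52.734,33.439) → (61.652,66.207) → (70.859,112.900) → (80.285,162.844) → (89.858,205.362) → (99.510,229.780). Open path.

**Shape 3** — `<polyline>` open polyline, stroke `#000000` → cut (S766, F707). Machine vertices: (83.218,189.614) → (224.298,81.155) → (104.978,12.794) → (169.681,99.785) → (77.477,197.273) → (93.707,97.687). Open path.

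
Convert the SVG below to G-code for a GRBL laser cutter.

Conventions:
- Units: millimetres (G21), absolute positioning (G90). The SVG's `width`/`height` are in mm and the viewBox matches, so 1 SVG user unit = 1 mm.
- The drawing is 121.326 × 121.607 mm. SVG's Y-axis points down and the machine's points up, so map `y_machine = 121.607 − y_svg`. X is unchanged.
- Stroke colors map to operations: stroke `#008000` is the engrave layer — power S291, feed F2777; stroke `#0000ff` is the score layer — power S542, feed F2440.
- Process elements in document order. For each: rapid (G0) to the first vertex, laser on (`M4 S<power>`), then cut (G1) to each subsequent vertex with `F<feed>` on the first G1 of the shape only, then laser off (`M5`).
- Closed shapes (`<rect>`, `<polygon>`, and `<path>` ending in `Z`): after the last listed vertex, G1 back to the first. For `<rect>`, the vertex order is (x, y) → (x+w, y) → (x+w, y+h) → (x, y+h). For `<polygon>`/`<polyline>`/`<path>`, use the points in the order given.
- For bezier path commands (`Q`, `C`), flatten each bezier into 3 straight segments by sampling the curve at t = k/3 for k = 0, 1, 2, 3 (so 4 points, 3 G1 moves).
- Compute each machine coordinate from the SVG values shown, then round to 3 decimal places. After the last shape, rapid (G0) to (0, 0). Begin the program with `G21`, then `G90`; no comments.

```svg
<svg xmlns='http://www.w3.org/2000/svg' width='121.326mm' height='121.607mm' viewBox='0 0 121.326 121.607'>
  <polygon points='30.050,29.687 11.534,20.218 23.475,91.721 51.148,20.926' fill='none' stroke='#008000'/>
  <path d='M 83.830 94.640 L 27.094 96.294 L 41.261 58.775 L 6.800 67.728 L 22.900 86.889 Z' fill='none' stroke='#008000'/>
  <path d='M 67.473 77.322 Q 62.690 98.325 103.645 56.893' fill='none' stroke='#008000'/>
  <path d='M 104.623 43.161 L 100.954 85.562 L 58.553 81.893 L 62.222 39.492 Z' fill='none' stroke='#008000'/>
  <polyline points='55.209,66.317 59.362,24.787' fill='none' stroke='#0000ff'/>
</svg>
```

viewBox `0 0 121.326 121.607` with mm width/height → 1 unit = 1 mm. Flip: y_m = 121.607 − y_svg.

**Shape 1** — `<polygon>` closed polygon, stroke `#008000` → engrave (S291, F2777). Machine vertices: (30.050,91.920) → (11.534,101.389) → (23.475,29.886) → (51.148,100.681) → (30.050,91.920). Closed: final G1 returns to the first vertex.

**Shape 2** — `<path>` closed polygon, stroke `#008000` → engrave (S291, F2777). Machine vertices: (83.830,26.967) → (27.094,25.313) → (41.261,62.832) → (6.800,53.879) → (22.900,34.718) → (83.830,26.967). Closed: final G1 returns to the first vertex.

**Shape 3** — `<path>` quadratic bezier, stroke `#008000` → engrave (S291, F2777). Control points (SVG): P0=(67.473,77.322), P1=(62.690,98.325), P2=(103.645,56.893); sampled at t=k/3. Machine vertices: (67.473,44.285) → (69.366,37.220) → (81.424,44.030) → (103.645,64.714). Open path.

**Shape 4** — `<path>` regular polygon, stroke `#008000` → engrave (S291, F2777). Machine vertices: (104.623,78.446) → (100.954,36.045) → (58.553,39.714) → (62.222,82.115) → (104.623,78.446). Closed: final G1 returns to the first vertex.

**Shape 5** — `<polyline>` line segment, stroke `#0000ff` → score (S542, F2440). Machine vertices: (55.209,55.290) → (59.362,96.820). Open path.

G21
G90
G0 X30.050 Y91.920
M4 S291
G1 X11.534 Y101.389 F2777
G1 X23.475 Y29.886
G1 X51.148 Y100.681
G1 X30.050 Y91.920
M5
G0 X83.830 Y26.967
M4 S291
G1 X27.094 Y25.313 F2777
G1 X41.261 Y62.832
G1 X6.800 Y53.879
G1 X22.900 Y34.718
G1 X83.830 Y26.967
M5
G0 X67.473 Y44.285
M4 S291
G1 X69.366 Y37.220 F2777
G1 X81.424 Y44.030
G1 X103.645 Y64.714
M5
G0 X104.623 Y78.446
M4 S291
G1 X100.954 Y36.045 F2777
G1 X58.553 Y39.714
G1 X62.222 Y82.115
G1 X104.623 Y78.446
M5
G0 X55.209 Y55.290
M4 S542
G1 X59.362 Y96.820 F2440
M5
G0 X0.000 Y0.000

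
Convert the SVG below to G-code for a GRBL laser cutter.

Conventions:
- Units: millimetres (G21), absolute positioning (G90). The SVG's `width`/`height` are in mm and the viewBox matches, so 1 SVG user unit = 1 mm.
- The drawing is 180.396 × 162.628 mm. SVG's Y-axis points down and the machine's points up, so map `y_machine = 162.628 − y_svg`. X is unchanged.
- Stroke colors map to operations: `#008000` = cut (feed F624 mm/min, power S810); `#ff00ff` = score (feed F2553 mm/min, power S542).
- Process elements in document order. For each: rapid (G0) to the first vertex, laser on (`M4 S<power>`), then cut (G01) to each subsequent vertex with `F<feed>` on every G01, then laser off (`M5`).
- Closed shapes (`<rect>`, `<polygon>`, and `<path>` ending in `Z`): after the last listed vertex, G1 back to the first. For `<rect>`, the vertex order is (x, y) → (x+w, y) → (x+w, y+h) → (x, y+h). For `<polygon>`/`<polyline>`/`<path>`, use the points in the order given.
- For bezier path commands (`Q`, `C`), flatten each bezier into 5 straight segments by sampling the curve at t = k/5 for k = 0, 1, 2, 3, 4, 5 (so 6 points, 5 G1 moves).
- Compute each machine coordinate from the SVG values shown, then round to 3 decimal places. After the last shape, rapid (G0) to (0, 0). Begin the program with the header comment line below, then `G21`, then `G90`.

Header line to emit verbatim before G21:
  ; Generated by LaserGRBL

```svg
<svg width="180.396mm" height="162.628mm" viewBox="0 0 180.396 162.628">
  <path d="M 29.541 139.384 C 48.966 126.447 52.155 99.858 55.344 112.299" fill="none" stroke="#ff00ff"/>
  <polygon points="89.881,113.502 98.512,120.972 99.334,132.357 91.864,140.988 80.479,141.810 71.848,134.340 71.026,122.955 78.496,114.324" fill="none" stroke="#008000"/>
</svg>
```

Since the viewBox matches the mm dimensions, user units are millimetres directly. The only transform is the Y-flip y_m = 162.628 − y_svg.

Shape 1 is a cubic bezier drawn with `<path>`. Its stroke #ff00ff means score at S542, F2553. After flipping Y the toolpath is (29.541,23.244) → (39.378,32.223) → (46.097,41.950) → (50.478,49.895) → (53.301,53.531) → (55.344,50.329).

Shape 2 is a regular polygon drawn with `<polygon>`. Its stroke #008000 means cut at S810, F624. After flipping Y the toolpath is (89.881,49.126) → (98.512,41.656) → (99.334,30.271) → (91.864,21.640) → (80.479,20.818) → (71.848,28.288) → (71.026,39.673) → (78.496,48.304) → (89.881,49.126), returning to the start.

; Generated by LaserGRBL
G21
G90
G0 X29.541 Y23.244
M4 S542
G01 X39.378 Y32.223 F2553
G01 X46.097 Y41.950 F2553
G01 X50.478 Y49.895 F2553
G01 X53.301 Y53.531 F2553
G01 X55.344 Y50.329 F2553
M5
G0 X89.881 Y49.126
M4 S810
G01 X98.512 Y41.656 F624
G01 X99.334 Y30.271 F624
G01 X91.864 Y21.640 F624
G01 X80.479 Y20.818 F624
G01 X71.848 Y28.288 F624
G01 X71.026 Y39.673 F624
G01 X78.496 Y48.304 F624
G01 X89.881 Y49.126 F624
M5
G0 X0.000 Y0.000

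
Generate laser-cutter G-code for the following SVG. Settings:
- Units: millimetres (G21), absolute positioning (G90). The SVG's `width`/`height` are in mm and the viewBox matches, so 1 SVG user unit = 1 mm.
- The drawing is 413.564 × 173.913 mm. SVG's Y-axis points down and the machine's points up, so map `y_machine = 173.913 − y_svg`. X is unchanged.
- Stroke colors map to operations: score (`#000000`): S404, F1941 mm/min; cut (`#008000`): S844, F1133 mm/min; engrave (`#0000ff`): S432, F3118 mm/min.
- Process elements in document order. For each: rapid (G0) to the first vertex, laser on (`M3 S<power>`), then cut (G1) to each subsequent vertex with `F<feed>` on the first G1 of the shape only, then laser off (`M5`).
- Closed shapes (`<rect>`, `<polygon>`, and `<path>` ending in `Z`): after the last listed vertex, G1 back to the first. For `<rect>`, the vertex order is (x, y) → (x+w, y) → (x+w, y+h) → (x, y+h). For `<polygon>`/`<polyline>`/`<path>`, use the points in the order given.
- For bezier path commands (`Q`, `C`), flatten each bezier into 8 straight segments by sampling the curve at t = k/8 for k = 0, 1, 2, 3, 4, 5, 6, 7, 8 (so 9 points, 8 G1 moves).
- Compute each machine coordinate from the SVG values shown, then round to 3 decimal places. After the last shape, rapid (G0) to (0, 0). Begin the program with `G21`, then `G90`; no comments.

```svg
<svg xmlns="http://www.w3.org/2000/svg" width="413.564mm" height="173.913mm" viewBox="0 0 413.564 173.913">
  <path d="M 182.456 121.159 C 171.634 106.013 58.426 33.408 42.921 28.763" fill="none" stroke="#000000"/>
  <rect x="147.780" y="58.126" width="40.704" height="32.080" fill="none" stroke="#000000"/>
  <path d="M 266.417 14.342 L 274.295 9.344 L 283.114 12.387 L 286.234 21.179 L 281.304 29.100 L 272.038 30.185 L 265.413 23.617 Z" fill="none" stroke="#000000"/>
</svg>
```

1 u = 1 mm; y_m = 173.913 − y.

[1] `<path>` cubic bezier, #000000→score S404 F1941: (182.456,52.754) → (173.989,60.882) → (158.269,72.927) → (137.639,87.420) → (114.445,102.890) → (91.031,117.868) → (69.743,130.883) → (52.924,140.467) → (42.921,145.150)

[2] `<rect>` rectangle, #000000→score S404 F1941: (147.780,115.787) → (188.484,115.787) → (188.484,83.707) → (147.780,83.707) → (147.780,115.787) (closed)

[3] `<path>` regular polygon, #000000→score S404 F1941: (266.417,159.571) → (274.295,164.569) → (283.114,161.526) → (286.234,152.734) → (281.304,144.813) → (272.038,143.728) → (265.413,150.296) → (266.417,159.571) (closed)

G21
G90
G0 X182.456 Y52.754
M3 S404
G1 X173.989 Y60.882 F1941
G1 X158.269 Y72.927
G1 X137.639 Y87.420
G1 X114.445 Y102.890
G1 X91.031 Y117.868
G1 X69.743 Y130.883
G1 X52.924 Y140.467
G1 X42.921 Y145.150
M5
G0 X147.780 Y115.787
M3 S404
G1 X188.484 Y115.787 F1941
G1 X188.484 Y83.707
G1 X147.780 Y83.707
G1 X147.780 Y115.787
M5
G0 X266.417 Y159.571
M3 S404
G1 X274.295 Y164.569 F1941
G1 X283.114 Y161.526
G1 X286.234 Y152.734
G1 X281.304 Y144.813
G1 X272.038 Y143.728
G1 X265.413 Y150.296
G1 X266.417 Y159.571
M5
G0 X0.000 Y0.000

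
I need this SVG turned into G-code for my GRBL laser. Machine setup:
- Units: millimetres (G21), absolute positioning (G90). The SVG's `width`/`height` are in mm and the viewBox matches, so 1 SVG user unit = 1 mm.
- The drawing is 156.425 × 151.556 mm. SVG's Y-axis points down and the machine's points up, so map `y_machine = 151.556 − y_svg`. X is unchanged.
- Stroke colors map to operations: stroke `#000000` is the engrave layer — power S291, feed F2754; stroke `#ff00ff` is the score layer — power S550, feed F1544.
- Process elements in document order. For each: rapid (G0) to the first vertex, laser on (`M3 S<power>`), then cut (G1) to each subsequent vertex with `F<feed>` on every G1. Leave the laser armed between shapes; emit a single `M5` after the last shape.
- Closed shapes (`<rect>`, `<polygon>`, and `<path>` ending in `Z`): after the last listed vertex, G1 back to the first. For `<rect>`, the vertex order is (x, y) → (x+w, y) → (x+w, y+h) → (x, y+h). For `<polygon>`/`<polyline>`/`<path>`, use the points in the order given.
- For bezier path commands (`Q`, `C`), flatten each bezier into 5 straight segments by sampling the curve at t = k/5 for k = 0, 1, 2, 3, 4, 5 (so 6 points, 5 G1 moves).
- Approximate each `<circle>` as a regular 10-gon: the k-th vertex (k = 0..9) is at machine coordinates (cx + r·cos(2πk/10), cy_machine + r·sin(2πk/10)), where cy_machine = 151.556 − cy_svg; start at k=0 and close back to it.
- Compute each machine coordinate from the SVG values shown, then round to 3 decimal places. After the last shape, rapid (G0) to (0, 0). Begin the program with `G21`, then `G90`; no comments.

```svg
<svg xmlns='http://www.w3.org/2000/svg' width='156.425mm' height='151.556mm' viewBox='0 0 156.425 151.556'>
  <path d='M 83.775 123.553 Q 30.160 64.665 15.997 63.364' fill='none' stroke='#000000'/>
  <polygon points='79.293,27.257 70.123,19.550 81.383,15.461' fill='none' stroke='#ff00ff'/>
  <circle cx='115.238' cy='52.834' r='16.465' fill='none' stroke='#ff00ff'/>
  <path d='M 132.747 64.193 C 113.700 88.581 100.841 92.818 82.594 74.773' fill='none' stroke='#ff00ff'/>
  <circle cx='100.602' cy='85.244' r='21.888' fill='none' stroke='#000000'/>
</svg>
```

1 u = 1 mm; y_m = 151.556 − y.

[1] `<path>` quadratic bezier, #000000→engrave S291 F2754: (83.775,28.003) → (63.907,49.255) → (47.195,65.899) → (33.640,77.937) → (23.240,85.368) → (15.997,88.192)

[2] `<polygon>` regular polygon, #ff00ff→score S550 F1544: (79.293,124.299) → (70.123,132.006) → (81.383,136.095) → (79.293,124.299) (closed)

[3] `<circle>` circle, #ff00ff→score S550 F1544: (131.703,98.722) → (128.558,108.400) → (120.326,114.381) → (110.150,114.381) → (101.918,108.400) → (98.773,98.722) → (101.918,89.044) → (110.150,83.063) → (120.326,83.063) → (128.558,89.044) → (131.703,98.722) (closed)

[4] `<path>` cubic bezier, #ff00ff→score S550 F1544: (132.747,87.363) → (121.969,75.165) → (112.120,67.906) → (102.645,65.688) → (92.988,68.613) → (82.594,76.783)

[5] `<circle>` circle, #000000→engrave S291 F2754: (122.490,66.312) → (118.310,79.177) → (107.366,87.129) → (93.838,87.129) → (82.894,79.177) → (78.714,66.312) → (82.894,53.447) → (93.838,45.495) → (107.366,45.495) → (118.310,53.447) → (122.490,66.312) (closed)

G21
G90
G0 X83.775 Y28.003
M3 S291
G1 X63.907 Y49.255 F2754
G1 X47.195 Y65.899 F2754
G1 X33.640 Y77.937 F2754
G1 X23.240 Y85.368 F2754
G1 X15.997 Y88.192 F2754
G0 X79.293 Y124.299
M3 S550
G1 X70.123 Y132.006 F1544
G1 X81.383 Y136.095 F1544
G1 X79.293 Y124.299 F1544
G0 X131.703 Y98.722
M3 S550
G1 X128.558 Y108.400 F1544
G1 X120.326 Y114.381 F1544
G1 X110.150 Y114.381 F1544
G1 X101.918 Y108.400 F1544
G1 X98.773 Y98.722 F1544
G1 X101.918 Y89.044 F1544
G1 X110.150 Y83.063 F1544
G1 X120.326 Y83.063 F1544
G1 X128.558 Y89.044 F1544
G1 X131.703 Y98.722 F1544
G0 X132.747 Y87.363
M3 S550
G1 X121.969 Y75.165 F1544
G1 X112.120 Y67.906 F1544
G1 X102.645 Y65.688 F1544
G1 X92.988 Y68.613 F1544
G1 X82.594 Y76.783 F1544
G0 X122.490 Y66.312
M3 S291
G1 X118.310 Y79.177 F2754
G1 X107.366 Y87.129 F2754
G1 X93.838 Y87.129 F2754
G1 X82.894 Y79.177 F2754
G1 X78.714 Y66.312 F2754
G1 X82.894 Y53.447 F2754
G1 X93.838 Y45.495 F2754
G1 X107.366 Y45.495 F2754
G1 X118.310 Y53.447 F2754
G1 X122.490 Y66.312 F2754
M5
G0 X0.000 Y0.000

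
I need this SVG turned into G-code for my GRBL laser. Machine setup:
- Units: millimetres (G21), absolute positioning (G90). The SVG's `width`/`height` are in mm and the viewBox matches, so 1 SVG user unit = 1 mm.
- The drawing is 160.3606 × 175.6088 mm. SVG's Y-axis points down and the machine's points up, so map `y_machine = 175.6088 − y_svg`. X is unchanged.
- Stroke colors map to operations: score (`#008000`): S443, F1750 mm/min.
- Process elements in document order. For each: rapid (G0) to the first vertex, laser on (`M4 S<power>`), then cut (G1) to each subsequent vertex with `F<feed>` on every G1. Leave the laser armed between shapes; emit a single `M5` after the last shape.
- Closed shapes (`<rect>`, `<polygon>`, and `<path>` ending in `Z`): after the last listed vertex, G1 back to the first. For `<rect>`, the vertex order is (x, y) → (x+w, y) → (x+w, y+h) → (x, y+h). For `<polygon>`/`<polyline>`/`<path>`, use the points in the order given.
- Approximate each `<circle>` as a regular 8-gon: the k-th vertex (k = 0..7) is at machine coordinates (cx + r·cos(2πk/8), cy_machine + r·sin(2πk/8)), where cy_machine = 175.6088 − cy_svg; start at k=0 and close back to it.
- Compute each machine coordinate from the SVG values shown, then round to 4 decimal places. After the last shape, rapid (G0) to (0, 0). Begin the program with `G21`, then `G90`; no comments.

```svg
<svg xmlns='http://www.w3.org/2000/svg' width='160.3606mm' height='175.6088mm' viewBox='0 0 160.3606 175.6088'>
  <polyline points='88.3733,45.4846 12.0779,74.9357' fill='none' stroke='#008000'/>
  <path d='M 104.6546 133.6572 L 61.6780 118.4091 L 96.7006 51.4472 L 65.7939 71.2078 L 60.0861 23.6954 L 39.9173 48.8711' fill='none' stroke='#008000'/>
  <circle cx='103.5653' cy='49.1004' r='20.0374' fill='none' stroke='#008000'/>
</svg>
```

viewBox `0 0 160.3606 175.6088` with mm width/height → 1 unit = 1 mm. Flip: y_m = 175.6088 − y_svg.

**Shape 1** — `<polyline>` line segment, stroke `#008000` → score (S443, F1750). Machine vertices: (88.3733,130.1242) → (12.0779,100.6731). Open path.

**Shape 2** — `<path>` open polyline, stroke `#008000` → score (S443, F1750). Machine vertices: (104.6546,41.9516) → (61.6780,57.1997) → (96.7006,124.1616) → (65.7939,104.4010) → (60.0861,151.9134) → (39.9173,126.7377). Open path.

**Shape 3** — `<circle>` circle, stroke `#008000` → score (S443, F1750). Machine vertices: (123.6027,126.5084) → (117.7339,140.6770) → (103.5653,146.5458) → (89.3967,140.6770) → (83.5279,126.5084) → (89.3967,112.3398) → (103.5653,106.4710) → (117.7339,112.3398) → (123.6027,126.5084). Closed: final G1 returns to the first vertex.

G21
G90
G0 X88.3733 Y130.1242
M4 S443
G1 X12.0779 Y100.6731 F1750
G0 X104.6546 Y41.9516
M4 S443
G1 X61.6780 Y57.1997 F1750
G1 X96.7006 Y124.1616 F1750
G1 X65.7939 Y104.4010 F1750
G1 X60.0861 Y151.9134 F1750
G1 X39.9173 Y126.7377 F1750
G0 X123.6027 Y126.5084
M4 S443
G1 X117.7339 Y140.6770 F1750
G1 X103.5653 Y146.5458 F1750
G1 X89.3967 Y140.6770 F1750
G1 X83.5279 Y126.5084 F1750
G1 X89.3967 Y112.3398 F1750
G1 X103.5653 Y106.4710 F1750
G1 X117.7339 Y112.3398 F1750
G1 X123.6027 Y126.5084 F1750
M5
G0 X0.0000 Y0.0000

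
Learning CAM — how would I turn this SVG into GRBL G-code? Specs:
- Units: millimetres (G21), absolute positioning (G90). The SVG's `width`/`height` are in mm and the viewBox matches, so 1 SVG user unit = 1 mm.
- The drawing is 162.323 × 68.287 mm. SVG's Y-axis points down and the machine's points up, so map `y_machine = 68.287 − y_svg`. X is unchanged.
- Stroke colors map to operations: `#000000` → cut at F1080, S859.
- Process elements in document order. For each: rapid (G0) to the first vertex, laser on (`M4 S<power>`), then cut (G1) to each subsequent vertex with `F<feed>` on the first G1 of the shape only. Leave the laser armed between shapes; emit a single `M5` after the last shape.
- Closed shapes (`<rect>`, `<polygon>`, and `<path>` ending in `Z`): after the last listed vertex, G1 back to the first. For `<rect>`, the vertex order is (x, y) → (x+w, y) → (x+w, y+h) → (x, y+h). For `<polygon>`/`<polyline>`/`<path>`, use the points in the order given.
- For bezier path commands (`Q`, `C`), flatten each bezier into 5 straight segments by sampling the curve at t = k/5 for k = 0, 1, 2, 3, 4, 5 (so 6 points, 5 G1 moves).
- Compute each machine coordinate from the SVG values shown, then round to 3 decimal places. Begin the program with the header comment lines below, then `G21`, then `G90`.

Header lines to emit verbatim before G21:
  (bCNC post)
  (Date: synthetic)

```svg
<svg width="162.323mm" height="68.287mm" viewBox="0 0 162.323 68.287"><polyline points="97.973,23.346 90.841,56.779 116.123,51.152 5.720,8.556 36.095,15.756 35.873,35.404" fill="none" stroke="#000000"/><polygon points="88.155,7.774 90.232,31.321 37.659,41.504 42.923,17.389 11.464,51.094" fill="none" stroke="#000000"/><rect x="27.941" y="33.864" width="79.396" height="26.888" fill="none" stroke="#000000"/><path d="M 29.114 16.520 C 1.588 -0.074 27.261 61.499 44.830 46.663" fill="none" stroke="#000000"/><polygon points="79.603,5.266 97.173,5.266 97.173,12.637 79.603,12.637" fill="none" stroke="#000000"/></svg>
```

viewBox `0 0 162.323 68.287` with mm width/height → 1 unit = 1 mm. Flip: y_m = 68.287 − y_svg.

**Shape 1** — `<polyline>` open polyline, stroke `#000000` → cut (S859, F1080). Machine vertices: (97.973,44.941) → (90.841,11.508) → (116.123,17.135) → (5.720,59.731) → (36.095,52.531) → (35.873,32.883). Open path.

**Shape 2** — `<polygon>` closed polygon, stroke `#000000` → cut (S859, F1080). Machine vertices: (88.155,60.513) → (90.232,36.966) → (37.659,26.783) → (42.923,50.898) → (11.464,17.193) → (88.155,60.513). Closed: final G1 returns to the first vertex.

**Shape 3** — `<rect>` rectangle, stroke `#000000` → cut (S859, F1080). Machine vertices: (27.941,34.423) → (107.337,34.423) → (107.337,7.535) → (27.941,7.535) → (27.941,34.423). Closed: final G1 returns to the first vertex.

**Shape 4** — `<path>` cubic bezier, stroke `#000000` → cut (S859, F1080). Control points (SVG): P0=(29.114,16.520), P1=(1.588,-0.074), P2=(27.261,61.499), P3=(44.830,46.663); sampled at t=k/5. Machine vertices: (29.114,51.767) → (18.492,53.580) → (17.695,44.053) → (23.781,30.604) → (33.807,20.655) → (44.830,21.624). Open path.

**Shape 5** — `<polygon>` rectangle, stroke `#000000` → cut (S859, F1080). Machine vertices: (79.603,63.021) → (97.173,63.021) → (97.173,55.650) → (79.603,55.650) → (79.603,63.021). Closed: final G1 returns to the first vertex.

(bCNC post)
(Date: synthetic)
G21
G90
G0 X97.973 Y44.941
M4 S859
G1 X90.841 Y11.508 F1080
G1 X116.123 Y17.135
G1 X5.720 Y59.731
G1 X36.095 Y52.531
G1 X35.873 Y32.883
G0 X88.155 Y60.513
M4 S859
G1 X90.232 Y36.966 F1080
G1 X37.659 Y26.783
G1 X42.923 Y50.898
G1 X11.464 Y17.193
G1 X88.155 Y60.513
G0 X27.941 Y34.423
M4 S859
G1 X107.337 Y34.423 F1080
G1 X107.337 Y7.535
G1 X27.941 Y7.535
G1 X27.941 Y34.423
G0 X29.114 Y51.767
M4 S859
G1 X18.492 Y53.580 F1080
G1 X17.695 Y44.053
G1 X23.781 Y30.604
G1 X33.807 Y20.655
G1 X44.830 Y21.624
G0 X79.603 Y63.021
M4 S859
G1 X97.173 Y63.021 F1080
G1 X97.173 Y55.650
G1 X79.603 Y55.650
G1 X79.603 Y63.021
M5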